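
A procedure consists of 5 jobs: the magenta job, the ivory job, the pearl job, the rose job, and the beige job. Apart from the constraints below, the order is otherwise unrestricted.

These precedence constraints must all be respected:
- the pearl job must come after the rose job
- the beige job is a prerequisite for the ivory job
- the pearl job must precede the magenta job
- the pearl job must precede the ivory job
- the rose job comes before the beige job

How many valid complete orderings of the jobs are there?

Only the rose job has no prerequisites, so it must go first.
Systematically extending each partial ordering one job at a time and counting, there are 5 complete orderings.

5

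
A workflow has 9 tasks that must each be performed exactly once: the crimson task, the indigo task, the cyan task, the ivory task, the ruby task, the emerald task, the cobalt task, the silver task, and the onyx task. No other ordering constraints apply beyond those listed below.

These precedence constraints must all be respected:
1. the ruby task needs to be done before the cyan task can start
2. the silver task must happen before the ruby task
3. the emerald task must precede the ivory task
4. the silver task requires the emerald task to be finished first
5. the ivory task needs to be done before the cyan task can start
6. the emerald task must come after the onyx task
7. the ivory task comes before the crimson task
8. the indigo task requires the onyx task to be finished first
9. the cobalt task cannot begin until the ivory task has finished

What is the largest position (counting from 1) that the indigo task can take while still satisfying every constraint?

9

No constraint forces any task after the indigo task, so it can be placed last, in position 9.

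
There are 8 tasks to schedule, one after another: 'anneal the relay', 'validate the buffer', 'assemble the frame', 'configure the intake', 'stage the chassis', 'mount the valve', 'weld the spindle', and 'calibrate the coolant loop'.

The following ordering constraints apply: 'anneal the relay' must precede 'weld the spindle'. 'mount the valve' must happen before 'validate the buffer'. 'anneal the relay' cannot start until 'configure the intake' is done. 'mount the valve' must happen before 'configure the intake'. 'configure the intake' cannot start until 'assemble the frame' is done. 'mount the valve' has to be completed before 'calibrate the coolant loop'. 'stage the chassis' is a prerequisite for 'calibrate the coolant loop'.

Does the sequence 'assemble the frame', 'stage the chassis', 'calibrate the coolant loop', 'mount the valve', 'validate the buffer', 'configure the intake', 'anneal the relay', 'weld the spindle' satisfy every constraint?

No

Here 'mount the valve' comes after 'calibrate the coolant loop'.
That contradicts the constraint that 'mount the valve' must precede 'calibrate the coolant loop'.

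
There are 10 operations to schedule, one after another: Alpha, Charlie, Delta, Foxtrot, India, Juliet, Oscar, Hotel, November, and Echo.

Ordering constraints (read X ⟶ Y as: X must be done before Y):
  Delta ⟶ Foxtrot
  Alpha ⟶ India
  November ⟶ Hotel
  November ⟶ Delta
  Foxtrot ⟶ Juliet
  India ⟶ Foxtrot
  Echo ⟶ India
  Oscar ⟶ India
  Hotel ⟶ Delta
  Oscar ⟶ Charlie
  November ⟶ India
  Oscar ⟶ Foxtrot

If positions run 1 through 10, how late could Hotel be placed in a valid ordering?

7

Every operation that must follow Hotel has to come after it. Tracing all chains starting from Hotel, those operations are: Delta, Foxtrot, Juliet — 3 in total.
With 3 mandatory successors out of 10 operations total, the latest slot for Hotel is 10−3 = 7, and it's reachable by doing all non-successors before Hotel.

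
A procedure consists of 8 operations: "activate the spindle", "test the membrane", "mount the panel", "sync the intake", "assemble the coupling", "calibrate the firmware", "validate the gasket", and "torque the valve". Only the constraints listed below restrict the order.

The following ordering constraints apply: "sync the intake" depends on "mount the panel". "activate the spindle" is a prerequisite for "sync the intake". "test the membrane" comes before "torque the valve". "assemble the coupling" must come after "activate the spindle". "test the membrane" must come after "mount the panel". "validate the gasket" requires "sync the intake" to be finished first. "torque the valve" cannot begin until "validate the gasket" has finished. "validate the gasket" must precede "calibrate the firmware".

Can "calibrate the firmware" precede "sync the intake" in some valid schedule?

The constraints give a chain "sync the intake" → "validate the gasket" → "calibrate the firmware", which forces "sync the intake" before "calibrate the firmware".
Hence "calibrate the firmware" can never be scheduled before "sync the intake".

No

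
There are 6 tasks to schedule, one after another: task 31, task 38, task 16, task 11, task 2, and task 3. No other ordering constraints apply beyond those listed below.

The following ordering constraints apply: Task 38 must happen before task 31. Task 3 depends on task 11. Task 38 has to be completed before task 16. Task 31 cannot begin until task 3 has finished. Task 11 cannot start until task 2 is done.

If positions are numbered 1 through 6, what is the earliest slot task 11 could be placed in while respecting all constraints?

The only task forced before task 11 (directly or transitively) is task 2.
With 1 mandatory predecessor, the earliest task 11 can sit is position 1+1 = 2, and placing just that one first achieves it.

2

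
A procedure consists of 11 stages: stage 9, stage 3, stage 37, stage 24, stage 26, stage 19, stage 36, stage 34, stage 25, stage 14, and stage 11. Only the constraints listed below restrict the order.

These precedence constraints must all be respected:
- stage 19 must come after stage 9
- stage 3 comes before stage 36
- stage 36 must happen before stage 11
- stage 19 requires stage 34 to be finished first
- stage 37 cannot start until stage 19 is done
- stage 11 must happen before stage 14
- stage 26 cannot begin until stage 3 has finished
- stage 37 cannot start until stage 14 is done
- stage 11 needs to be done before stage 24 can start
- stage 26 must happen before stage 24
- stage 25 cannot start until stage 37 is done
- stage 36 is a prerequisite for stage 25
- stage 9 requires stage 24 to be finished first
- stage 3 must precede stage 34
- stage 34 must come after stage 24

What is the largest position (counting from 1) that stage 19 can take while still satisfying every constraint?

Every stage that must follow stage 19 has to come after it. Tracing all chains starting from stage 19, those stages are: stage 37, stage 25 — 2 in total.
So at least 2 stages follow stage 19, putting stage 19 no later than position 9. That position is achievable by scheduling everything else first.

9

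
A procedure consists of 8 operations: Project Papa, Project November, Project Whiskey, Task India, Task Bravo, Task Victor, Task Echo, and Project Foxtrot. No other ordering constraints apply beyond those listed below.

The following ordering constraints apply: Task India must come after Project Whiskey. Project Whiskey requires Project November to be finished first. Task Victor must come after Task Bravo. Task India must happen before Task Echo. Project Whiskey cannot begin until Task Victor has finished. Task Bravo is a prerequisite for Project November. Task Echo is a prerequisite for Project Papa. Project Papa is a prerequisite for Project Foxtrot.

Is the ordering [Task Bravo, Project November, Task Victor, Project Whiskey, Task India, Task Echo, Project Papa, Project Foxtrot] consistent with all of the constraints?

Every stated constraint is respected: Project November sits at position 2, ahead of Project Whiskey at position 4, and each of the other listed pairs likewise has the predecessor earlier in the sequence.

Yes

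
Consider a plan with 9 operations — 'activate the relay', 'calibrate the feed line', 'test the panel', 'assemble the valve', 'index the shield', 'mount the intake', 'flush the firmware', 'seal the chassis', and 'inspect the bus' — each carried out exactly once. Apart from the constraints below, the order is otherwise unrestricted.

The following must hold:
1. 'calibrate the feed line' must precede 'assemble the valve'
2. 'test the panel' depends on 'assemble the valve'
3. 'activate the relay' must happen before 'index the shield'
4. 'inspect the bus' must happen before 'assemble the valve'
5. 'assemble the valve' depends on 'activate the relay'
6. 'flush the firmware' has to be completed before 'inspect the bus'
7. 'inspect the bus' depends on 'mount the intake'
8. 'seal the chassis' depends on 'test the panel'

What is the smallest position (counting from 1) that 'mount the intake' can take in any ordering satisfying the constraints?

1

No constraint forces any other operation before 'mount the intake', so it can be placed first.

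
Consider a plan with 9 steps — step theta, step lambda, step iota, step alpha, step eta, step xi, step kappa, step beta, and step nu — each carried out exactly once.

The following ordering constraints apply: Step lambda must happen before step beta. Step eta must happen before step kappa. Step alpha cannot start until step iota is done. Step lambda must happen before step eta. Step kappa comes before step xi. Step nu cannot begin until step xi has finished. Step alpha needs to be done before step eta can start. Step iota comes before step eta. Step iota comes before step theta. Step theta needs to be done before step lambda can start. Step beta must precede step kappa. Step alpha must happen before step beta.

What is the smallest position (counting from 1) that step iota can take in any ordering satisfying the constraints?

1

Step iota has no prerequisites at all, so it can go in position 1.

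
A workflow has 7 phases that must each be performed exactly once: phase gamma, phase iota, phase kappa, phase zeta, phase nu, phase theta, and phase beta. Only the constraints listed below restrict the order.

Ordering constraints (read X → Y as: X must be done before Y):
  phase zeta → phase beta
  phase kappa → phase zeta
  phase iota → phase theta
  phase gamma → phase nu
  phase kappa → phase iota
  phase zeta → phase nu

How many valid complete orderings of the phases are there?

95

2 phases have no prerequisites (phase gamma, phase kappa), so any of them could come first.
Counting all ways to extend the partial order to a total order gives 95.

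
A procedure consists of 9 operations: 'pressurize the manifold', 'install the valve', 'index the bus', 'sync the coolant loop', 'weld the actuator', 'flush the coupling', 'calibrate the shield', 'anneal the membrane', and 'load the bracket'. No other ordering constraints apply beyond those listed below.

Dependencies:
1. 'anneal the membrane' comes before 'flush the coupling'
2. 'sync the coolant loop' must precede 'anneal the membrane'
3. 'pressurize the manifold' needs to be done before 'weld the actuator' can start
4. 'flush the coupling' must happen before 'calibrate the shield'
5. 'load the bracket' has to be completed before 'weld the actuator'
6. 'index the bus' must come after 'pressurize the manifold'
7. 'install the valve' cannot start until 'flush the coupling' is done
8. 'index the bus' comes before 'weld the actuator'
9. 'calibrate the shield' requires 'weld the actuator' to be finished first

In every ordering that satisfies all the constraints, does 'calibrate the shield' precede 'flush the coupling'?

In fact the dependencies run the other way: 'flush the coupling' → 'calibrate the shield'.
So 'calibrate the shield' does not have to come before 'flush the coupling' — it cannot.

No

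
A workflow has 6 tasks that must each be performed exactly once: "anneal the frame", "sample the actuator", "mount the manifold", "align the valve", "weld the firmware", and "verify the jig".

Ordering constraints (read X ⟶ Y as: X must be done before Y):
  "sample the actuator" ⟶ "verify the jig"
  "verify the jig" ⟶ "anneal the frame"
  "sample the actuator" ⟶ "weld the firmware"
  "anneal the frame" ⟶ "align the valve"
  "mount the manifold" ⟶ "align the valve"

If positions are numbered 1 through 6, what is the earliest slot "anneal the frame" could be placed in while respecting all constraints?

The tasks that are forced before "anneal the frame", directly or transitively, are "sample the actuator", "verify the jig". That's 2 tasks.
With 2 mandatory predecessors, the earliest "anneal the frame" can sit is position 2+1 = 3, and placing just those 2 first achieves it.

3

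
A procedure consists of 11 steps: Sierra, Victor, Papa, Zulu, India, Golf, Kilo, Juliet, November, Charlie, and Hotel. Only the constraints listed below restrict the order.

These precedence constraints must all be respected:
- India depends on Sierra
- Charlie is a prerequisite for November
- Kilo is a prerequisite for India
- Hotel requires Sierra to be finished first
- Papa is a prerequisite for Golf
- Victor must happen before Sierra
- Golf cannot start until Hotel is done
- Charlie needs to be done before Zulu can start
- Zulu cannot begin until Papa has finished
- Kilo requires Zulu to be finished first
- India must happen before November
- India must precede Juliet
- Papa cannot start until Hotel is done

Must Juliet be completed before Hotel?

No

In fact the dependencies run the other way: Hotel → Papa → Zulu → Kilo → India → Juliet.
So Juliet does not have to come before Hotel — it cannot.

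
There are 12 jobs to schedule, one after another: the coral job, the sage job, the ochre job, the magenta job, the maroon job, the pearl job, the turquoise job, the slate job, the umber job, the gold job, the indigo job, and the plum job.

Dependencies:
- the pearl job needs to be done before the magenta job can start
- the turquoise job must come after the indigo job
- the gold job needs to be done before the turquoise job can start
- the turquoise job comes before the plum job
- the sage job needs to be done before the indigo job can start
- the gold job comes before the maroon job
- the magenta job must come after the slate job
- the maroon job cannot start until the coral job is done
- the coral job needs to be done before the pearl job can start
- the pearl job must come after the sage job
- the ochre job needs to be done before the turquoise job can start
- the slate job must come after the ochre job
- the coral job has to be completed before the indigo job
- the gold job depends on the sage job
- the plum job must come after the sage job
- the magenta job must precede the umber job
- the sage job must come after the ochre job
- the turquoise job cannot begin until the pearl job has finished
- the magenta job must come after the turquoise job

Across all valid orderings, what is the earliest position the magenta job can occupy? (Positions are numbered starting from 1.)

9

Working backwards through the constraints from the magenta job, its full set of required predecessors is the coral job, the sage job, the ochre job, the pearl job, the turquoise job, the slate job, the gold job, the indigo job — 8 of them.
With 8 mandatory predecessors, the earliest the magenta job can sit is position 8+1 = 9, and placing just those 8 first achieves it.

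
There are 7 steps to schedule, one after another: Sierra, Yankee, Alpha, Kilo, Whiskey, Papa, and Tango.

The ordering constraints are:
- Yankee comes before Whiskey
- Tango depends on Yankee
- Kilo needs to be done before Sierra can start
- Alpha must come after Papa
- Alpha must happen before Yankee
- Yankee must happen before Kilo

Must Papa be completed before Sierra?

There is a constraint chain Papa → Alpha → Yankee → Kilo → Sierra.
Hence Papa necessarily comes before Sierra.

Yes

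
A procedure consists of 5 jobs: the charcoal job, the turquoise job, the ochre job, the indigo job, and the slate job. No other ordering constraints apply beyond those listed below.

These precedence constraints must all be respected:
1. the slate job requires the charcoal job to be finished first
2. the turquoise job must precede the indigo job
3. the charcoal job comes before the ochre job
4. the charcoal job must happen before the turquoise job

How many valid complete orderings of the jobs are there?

12

Only the charcoal job has no prerequisites, so it must go first.
Systematically extending each partial ordering one job at a time and counting, there are 12 complete orderings.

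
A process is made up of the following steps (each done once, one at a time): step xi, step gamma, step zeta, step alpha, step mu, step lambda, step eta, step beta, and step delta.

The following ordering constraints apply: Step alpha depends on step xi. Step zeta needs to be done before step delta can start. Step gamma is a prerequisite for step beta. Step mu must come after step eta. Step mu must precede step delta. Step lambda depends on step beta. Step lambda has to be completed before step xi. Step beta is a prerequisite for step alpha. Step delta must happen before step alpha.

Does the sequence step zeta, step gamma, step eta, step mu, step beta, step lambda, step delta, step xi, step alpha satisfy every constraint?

Going through the constraints one by one, each required predecessor appears earlier in the sequence than its dependent — e.g. step zeta (position 1) is before step delta (position 7), as required.

Yes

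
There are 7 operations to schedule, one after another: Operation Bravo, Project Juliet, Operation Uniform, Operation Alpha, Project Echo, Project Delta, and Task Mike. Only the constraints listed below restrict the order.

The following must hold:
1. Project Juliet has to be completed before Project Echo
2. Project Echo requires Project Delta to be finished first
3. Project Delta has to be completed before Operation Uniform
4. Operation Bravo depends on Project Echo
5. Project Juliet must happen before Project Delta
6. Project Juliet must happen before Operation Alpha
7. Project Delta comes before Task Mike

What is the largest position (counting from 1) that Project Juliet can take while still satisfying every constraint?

1

Every operation that must follow Project Juliet has to come after it. Tracing all chains starting from Project Juliet, those operations are: Operation Bravo, Operation Uniform, Operation Alpha, Project Echo, Project Delta, Task Mike — 6 in total.
So at least 6 operations follow Project Juliet, putting Project Juliet no later than position 1. That position is achievable by scheduling everything else first.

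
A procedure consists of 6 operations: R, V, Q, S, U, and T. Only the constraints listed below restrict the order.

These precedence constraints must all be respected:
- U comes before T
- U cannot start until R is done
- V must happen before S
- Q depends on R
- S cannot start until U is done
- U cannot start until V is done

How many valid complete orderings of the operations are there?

18

2 operations have no prerequisites (R, V), so any of them could come first.
Enumerating by repeatedly choosing an available operation (one whose prerequisites are all placed) gives 18 distinct complete orderings.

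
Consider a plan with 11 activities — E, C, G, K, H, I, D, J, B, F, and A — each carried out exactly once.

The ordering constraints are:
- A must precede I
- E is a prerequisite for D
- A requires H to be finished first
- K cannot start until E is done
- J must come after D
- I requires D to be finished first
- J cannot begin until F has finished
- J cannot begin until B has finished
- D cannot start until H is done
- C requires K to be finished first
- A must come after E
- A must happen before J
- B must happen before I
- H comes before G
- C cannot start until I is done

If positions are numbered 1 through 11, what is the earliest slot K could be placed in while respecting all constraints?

2

The only activity forced before K (directly or transitively) is E.
With 1 mandatory predecessor, the earliest K can sit is position 1+1 = 2, and placing just that one first achieves it.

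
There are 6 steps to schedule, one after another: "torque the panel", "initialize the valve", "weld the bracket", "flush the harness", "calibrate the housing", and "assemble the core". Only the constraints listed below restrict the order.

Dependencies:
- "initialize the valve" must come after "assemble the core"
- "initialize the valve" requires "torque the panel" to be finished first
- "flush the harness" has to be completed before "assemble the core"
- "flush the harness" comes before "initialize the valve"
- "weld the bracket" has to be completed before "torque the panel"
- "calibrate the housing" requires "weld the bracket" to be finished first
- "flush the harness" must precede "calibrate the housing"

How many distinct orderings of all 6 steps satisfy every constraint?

22

2 steps have no prerequisites ("weld the bracket", "flush the harness"), so any of them could come first.
Systematically extending each partial ordering one step at a time and counting, there are 22 complete orderings.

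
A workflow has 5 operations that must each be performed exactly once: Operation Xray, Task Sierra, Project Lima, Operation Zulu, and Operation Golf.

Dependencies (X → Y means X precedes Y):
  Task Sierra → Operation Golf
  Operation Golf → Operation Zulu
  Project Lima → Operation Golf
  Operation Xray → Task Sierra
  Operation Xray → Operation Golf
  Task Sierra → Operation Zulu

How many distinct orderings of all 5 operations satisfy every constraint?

3

The operations with no prerequisites are Operation Xray, Project Lima; any of them can be placed first.
Systematically extending each partial ordering one operation at a time and counting, there are 3 complete orderings.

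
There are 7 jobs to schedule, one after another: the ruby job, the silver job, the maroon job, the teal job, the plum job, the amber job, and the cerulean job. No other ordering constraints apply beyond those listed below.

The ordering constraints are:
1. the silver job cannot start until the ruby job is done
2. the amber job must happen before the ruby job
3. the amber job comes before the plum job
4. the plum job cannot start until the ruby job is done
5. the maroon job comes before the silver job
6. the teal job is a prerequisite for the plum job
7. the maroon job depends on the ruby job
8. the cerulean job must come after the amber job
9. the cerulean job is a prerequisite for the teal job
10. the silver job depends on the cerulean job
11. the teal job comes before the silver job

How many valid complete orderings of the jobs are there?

15

The amber job is the only job with nothing required before it, so every ordering starts there.
Counting all ways to extend the partial order to a total order gives 15.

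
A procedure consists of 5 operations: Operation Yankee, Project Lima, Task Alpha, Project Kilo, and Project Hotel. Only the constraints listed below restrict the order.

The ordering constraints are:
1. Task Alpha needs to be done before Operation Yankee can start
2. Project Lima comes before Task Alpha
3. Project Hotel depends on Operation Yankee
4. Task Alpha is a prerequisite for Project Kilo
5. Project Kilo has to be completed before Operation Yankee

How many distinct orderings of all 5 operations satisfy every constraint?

Project Lima is the only operation with nothing required before it, so every ordering starts there.
Every operation is then forced in turn, so only 1 complete ordering is consistent with the constraints.

1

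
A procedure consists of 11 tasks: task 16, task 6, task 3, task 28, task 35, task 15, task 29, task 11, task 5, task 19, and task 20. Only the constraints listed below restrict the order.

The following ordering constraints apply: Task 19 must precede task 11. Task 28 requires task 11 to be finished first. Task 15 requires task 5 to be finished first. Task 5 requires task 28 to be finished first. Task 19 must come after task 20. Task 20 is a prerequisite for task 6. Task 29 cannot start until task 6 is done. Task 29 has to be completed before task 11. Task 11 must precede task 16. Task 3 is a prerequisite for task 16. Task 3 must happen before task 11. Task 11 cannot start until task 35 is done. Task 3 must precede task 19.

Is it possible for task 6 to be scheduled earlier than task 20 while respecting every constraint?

No

The constraints give a chain task 20 → task 6, which forces task 20 before task 6.
Hence task 6 can never be scheduled before task 20.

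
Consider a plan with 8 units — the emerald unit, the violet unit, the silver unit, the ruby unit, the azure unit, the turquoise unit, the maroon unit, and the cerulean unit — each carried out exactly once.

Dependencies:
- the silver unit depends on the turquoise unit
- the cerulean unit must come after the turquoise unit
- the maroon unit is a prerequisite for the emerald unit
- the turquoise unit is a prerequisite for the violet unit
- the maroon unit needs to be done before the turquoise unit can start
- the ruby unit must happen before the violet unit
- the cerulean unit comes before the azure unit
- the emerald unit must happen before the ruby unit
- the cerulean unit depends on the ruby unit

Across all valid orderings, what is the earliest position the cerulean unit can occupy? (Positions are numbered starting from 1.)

Every unit that must precede the cerulean unit has to come before it. Tracing all chains that end at the cerulean unit, those units are: the emerald unit, the ruby unit, the turquoise unit, the maroon unit — 4 in total.
With 4 mandatory predecessors, the earliest the cerulean unit can sit is position 4+1 = 5, and placing just those 4 first achieves it.

5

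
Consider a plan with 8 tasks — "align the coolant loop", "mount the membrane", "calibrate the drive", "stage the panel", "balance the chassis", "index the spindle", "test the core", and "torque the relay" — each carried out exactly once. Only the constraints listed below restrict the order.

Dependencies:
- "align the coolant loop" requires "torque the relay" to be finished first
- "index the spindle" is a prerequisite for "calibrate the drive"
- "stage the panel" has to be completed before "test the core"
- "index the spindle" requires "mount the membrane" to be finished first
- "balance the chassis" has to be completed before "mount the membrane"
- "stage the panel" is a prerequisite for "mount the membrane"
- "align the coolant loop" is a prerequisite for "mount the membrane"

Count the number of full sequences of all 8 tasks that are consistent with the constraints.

66

3 tasks have no prerequisites ("stage the panel", "balance the chassis", "torque the relay"), so any of them could come first.
Systematically extending each partial ordering one task at a time and counting, there are 66 complete orderings.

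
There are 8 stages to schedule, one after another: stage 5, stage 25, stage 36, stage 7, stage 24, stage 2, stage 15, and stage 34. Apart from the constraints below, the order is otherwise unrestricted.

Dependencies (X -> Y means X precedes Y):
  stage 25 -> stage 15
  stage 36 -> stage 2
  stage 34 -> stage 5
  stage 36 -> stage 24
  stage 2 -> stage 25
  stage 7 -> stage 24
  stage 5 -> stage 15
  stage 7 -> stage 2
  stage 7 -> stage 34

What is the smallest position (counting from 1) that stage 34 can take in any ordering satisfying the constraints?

2

Working backwards through the constraints from stage 34, its only required predecessor is stage 7.
So at minimum 1 stage comes before stage 34, putting stage 34 no earlier than position 2. That position is achievable by scheduling exactly that predecessor first.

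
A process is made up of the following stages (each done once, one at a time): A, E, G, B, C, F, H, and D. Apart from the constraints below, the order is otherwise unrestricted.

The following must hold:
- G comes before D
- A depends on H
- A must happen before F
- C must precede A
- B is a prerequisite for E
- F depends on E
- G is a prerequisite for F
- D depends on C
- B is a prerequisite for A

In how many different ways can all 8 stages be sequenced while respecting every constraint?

406

4 stages have no prerequisites (G, B, C, H), so any of them could come first.
Counting all ways to extend the partial order to a total order gives 406.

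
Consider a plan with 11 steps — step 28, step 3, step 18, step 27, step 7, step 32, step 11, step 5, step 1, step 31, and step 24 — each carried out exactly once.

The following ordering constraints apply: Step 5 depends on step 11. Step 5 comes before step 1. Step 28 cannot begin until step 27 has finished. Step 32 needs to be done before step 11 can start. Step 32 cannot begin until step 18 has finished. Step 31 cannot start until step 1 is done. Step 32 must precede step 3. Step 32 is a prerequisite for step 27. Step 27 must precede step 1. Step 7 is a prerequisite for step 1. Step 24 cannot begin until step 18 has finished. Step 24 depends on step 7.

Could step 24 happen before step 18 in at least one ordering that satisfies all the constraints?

No

Following step 18 → step 24, step 18 must precede step 24 in every valid ordering.
So no valid ordering can have step 24 before step 18.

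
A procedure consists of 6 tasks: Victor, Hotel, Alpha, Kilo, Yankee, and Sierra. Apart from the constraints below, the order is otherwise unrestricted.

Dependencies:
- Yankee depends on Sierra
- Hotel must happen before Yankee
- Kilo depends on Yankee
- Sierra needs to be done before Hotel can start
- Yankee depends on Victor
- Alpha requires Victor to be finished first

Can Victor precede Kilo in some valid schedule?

Yes

Victor is actually forced before Kilo by the constraints, so certainly some valid ordering has Victor first.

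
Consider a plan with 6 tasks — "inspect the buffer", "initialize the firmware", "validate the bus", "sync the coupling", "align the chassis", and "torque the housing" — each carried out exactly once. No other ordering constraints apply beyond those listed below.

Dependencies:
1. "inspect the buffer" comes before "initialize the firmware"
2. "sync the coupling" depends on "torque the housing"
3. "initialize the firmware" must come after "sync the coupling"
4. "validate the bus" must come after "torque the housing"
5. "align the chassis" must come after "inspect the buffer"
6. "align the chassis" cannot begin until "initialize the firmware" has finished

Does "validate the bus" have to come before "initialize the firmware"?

"validate the bus" and "initialize the firmware" are not related by any chain of constraints.
So "validate the bus" can come before "initialize the firmware" or after — it is not forced.

No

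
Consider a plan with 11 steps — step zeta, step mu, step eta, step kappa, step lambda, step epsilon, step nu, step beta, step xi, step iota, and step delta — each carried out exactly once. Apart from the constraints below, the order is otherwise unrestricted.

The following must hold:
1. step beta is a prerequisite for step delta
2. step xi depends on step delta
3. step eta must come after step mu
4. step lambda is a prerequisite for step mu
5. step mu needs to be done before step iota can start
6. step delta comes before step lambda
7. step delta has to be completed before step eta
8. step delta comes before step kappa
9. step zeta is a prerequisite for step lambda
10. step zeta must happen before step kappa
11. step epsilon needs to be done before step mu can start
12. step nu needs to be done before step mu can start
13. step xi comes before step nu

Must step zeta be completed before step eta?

Tracing the constraints gives a chain: step zeta → step lambda → step mu → step eta.
Hence step zeta necessarily comes before step eta.

Yes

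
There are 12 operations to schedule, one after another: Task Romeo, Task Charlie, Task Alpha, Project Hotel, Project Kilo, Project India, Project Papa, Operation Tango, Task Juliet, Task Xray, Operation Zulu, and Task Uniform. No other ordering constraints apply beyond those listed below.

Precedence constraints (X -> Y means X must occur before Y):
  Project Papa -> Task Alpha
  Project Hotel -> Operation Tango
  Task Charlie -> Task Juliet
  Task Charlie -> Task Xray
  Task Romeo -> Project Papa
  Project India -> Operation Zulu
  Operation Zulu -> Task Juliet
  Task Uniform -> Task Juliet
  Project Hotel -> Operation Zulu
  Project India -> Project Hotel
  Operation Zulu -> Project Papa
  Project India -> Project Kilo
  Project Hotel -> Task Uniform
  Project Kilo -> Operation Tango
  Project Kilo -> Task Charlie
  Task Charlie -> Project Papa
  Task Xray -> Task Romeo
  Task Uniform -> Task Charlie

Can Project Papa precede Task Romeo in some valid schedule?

No

There is a dependency chain Task Romeo → Project Papa, so Project Papa always comes after Task Romeo.
Hence Project Papa can never be scheduled before Task Romeo.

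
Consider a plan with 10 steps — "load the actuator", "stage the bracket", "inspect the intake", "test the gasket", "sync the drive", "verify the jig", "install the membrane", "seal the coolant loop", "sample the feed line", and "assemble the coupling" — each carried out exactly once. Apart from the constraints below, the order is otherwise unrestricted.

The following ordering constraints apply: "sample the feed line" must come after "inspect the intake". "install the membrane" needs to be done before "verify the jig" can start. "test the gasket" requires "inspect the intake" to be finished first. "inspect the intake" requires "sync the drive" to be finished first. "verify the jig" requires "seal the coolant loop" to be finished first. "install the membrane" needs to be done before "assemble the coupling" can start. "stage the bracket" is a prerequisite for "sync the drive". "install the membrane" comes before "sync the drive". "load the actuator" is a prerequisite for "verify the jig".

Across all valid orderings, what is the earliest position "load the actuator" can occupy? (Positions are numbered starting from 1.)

"load the actuator" has no prerequisites at all, so it can go in position 1.

1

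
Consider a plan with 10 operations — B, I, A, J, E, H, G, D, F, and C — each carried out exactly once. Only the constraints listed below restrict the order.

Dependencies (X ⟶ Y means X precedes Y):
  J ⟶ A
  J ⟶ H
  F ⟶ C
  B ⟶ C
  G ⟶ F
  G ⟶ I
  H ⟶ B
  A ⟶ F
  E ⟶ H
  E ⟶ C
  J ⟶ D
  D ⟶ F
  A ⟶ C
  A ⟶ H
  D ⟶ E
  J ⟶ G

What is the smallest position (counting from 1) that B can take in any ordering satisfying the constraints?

Working backwards through the constraints from B, its full set of required predecessors is A, J, E, H, D — 5 of them.
So at minimum 5 operations come before B, putting B no earlier than position 6. That position is achievable by scheduling exactly those predecessors first.

6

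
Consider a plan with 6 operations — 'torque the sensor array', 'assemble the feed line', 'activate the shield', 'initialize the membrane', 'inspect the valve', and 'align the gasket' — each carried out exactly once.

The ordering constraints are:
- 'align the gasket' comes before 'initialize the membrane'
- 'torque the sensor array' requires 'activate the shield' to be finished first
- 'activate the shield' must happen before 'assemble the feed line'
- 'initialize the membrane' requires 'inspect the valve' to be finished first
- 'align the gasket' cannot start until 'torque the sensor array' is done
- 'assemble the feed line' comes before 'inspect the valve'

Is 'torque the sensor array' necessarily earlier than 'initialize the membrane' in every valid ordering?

Tracing the constraints gives a chain: 'torque the sensor array' → 'align the gasket' → 'initialize the membrane'.
That forces 'torque the sensor array' before 'initialize the membrane' in every valid schedule.

Yes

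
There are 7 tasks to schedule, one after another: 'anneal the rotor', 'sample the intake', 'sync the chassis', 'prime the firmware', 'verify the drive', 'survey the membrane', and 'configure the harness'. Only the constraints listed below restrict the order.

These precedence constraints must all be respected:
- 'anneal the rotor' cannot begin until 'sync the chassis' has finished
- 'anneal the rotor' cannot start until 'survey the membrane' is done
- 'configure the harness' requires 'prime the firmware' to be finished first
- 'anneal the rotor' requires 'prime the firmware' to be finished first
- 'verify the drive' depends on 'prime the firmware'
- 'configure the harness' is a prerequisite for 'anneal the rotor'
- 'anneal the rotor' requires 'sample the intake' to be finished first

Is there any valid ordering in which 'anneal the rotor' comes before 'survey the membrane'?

The constraints give a chain 'survey the membrane' → 'anneal the rotor', which forces 'survey the membrane' before 'anneal the rotor'.
Hence 'anneal the rotor' can never be scheduled before 'survey the membrane'.

No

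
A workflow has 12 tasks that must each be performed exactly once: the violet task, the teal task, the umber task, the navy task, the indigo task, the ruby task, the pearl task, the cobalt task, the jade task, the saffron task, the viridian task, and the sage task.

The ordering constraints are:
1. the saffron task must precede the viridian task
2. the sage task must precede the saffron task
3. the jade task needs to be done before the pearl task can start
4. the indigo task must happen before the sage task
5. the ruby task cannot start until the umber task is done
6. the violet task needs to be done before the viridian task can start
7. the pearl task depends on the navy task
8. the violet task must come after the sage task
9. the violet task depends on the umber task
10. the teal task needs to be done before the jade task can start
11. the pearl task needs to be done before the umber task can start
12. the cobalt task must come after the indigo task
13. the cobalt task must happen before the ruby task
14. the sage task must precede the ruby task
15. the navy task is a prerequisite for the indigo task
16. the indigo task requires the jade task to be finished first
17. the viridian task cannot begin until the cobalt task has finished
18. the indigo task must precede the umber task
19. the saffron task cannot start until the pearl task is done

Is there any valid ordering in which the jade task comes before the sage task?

Yes

The constraints force the jade task before the sage task, so yes — every valid ordering has the jade task earlier.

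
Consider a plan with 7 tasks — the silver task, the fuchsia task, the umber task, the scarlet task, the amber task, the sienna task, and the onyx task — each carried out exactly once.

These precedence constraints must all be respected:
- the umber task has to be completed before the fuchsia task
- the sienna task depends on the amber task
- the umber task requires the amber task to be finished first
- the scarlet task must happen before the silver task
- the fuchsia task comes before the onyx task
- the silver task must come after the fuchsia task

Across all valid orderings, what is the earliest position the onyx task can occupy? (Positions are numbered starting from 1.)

Every task that must precede the onyx task has to come before it. Tracing all chains that end at the onyx task, those tasks are: the fuchsia task, the umber task, the amber task — 3 in total.
With 3 mandatory predecessors, the earliest the onyx task can sit is position 3+1 = 4, and placing just those 3 first achieves it.

4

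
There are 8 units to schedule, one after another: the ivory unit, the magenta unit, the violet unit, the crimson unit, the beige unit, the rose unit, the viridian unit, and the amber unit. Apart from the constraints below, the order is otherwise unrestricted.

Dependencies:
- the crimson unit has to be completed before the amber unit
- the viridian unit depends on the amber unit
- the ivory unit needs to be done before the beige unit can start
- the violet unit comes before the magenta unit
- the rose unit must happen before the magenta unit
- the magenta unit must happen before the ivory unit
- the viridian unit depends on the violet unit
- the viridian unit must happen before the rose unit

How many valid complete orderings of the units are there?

3

The units with no prerequisites are the violet unit, the crimson unit; any of them can be placed first.
Systematically extending each partial ordering one unit at a time and counting, there are 3 complete orderings.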